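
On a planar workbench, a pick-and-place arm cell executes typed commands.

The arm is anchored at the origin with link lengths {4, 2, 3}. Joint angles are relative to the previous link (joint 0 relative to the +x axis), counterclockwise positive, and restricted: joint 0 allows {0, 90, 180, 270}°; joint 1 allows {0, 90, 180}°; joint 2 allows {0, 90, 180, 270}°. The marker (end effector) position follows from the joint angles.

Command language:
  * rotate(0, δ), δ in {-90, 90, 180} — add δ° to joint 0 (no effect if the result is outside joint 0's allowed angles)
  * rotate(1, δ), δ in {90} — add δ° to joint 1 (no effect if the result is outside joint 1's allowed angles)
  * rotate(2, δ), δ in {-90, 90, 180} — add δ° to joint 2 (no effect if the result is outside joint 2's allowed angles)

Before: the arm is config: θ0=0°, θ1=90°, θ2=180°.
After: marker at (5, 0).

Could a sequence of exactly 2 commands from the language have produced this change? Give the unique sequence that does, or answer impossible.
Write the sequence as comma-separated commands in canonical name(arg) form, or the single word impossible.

t0: config: θ0=0°, θ1=90°, θ2=180°
1. rotate(1, 90) → config: θ0=0°, θ1=180°, θ2=180°
2. rotate(1, 90) → config: θ0=0°, θ1=180°, θ2=180°
no other 2-command option fits: unique.

rotate(1, 90), rotate(1, 90)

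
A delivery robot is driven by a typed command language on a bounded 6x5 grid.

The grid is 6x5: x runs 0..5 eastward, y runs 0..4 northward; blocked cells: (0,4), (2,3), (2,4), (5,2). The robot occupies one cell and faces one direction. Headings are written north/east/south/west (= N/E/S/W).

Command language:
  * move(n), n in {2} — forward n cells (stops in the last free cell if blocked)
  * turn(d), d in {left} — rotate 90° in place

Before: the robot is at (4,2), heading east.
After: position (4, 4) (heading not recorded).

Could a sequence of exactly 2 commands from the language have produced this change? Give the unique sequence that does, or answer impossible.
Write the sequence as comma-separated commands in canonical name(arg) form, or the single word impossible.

turn(left), move(2)

key: order matters: swapping turn(left) and move(2) lands elsewhere
t0: at (4,2), heading east
[1] after turn(left): at (4,2), heading north
[2] after move(2): at (4,4), heading north
no rival 2-sequence matches.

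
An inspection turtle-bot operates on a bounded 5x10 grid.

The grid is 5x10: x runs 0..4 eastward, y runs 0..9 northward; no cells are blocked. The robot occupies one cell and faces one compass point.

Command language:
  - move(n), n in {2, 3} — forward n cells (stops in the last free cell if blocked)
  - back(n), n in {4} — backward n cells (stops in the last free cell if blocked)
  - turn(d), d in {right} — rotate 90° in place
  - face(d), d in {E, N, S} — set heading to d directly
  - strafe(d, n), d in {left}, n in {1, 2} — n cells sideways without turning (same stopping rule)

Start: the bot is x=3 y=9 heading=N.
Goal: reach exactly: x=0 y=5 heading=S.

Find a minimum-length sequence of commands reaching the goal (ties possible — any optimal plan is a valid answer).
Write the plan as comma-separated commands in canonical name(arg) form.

strafe(left, 2), strafe(left, 2), back(4), face(S)

from: x=3 y=9 heading=N
[1] after strafe(left, 2): x=1 y=9 heading=N
[2] after strafe(left, 2): x=0 y=9 heading=N
[3] after back(4): x=0 y=5 heading=N
[4] after face(S): x=0 y=5 heading=S
shorter routes all fall short; 4 is best.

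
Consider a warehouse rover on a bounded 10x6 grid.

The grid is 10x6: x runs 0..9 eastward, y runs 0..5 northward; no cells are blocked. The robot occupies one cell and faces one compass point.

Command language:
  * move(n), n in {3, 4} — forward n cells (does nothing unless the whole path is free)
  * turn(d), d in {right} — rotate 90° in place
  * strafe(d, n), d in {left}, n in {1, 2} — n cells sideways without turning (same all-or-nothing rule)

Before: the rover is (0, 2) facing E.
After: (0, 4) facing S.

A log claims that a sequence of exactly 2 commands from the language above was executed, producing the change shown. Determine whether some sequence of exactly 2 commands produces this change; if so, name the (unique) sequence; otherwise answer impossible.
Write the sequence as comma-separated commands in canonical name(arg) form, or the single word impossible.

strafe(left, 2), turn(right)

key: cell and facing (now S) both changed — the 2 commands mix motion and turning
begin: (0, 2) facing E
[1] after strafe(left, 2): (0, 4) facing E
[2] after turn(right): (0, 4) facing S
no rival 2-sequence matches.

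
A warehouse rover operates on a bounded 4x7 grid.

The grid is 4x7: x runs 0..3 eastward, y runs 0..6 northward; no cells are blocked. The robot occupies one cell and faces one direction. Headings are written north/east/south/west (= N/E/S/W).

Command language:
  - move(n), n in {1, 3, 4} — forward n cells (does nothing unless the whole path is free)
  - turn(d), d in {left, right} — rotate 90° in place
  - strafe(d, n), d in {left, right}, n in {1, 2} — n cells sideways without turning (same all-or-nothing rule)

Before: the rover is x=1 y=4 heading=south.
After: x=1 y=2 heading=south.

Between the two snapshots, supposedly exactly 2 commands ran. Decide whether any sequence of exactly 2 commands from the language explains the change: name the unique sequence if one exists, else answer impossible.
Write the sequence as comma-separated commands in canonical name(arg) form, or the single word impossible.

move(1), move(1)

key: still facing S at the end — nothing in the sequence rotates
begin: x=1 y=4 heading=south
step 1 (move(1)): x=1 y=3 heading=south
step 2 (move(1)): x=1 y=2 heading=south
no rival 2-sequence matches.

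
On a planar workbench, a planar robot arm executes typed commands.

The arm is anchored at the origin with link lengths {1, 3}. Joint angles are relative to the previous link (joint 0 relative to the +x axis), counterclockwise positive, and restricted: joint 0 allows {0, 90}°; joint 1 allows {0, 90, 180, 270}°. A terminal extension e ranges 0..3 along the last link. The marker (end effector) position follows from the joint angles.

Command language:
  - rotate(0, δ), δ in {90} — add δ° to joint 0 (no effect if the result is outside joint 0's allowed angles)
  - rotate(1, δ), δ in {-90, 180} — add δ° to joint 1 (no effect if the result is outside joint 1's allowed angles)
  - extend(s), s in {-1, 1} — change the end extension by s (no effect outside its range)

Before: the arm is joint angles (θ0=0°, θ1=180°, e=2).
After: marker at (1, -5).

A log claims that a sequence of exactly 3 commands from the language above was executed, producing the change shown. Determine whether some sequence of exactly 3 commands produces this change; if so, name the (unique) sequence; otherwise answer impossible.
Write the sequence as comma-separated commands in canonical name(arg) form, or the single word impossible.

rotate(1, -90), rotate(1, -90), rotate(1, -90)

initial: joint angles (θ0=0°, θ1=180°, e=2)
1. rotate(1, -90) → joint angles (θ0=0°, θ1=90°, e=2)
2. rotate(1, -90) → joint angles (θ0=0°, θ1=0°, e=2)
3. rotate(1, -90) → joint angles (θ0=0°, θ1=270°, e=2)
all 125 alternatives checked — unique.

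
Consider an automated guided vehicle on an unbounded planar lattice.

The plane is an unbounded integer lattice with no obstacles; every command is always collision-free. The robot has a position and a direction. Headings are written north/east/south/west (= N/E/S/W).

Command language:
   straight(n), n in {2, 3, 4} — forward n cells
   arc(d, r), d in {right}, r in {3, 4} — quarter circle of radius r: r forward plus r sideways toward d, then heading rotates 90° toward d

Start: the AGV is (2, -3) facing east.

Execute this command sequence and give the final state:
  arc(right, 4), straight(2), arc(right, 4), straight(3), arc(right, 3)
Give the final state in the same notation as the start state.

(-4, -10) facing north

start: (2, -3) facing east
1. arc(right, 4) → (6, -7) facing south
2. straight(2) → (6, -9) facing south
3. arc(right, 4) → (2, -13) facing west
4. straight(3) → (-1, -13) facing west
5. arc(right, 3) → (-4, -10) facing north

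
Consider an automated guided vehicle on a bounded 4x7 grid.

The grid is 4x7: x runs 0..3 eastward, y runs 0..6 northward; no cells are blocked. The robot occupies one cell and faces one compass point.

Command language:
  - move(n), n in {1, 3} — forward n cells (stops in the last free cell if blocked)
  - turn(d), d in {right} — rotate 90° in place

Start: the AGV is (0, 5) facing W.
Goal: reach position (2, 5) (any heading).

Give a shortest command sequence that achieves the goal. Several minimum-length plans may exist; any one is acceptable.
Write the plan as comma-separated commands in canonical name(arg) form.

turn(right), turn(right), move(1), move(1)

start: (0, 5) facing W
t=1 turn(right) ⇒ (0, 5) facing N
t=2 turn(right) ⇒ (0, 5) facing E
t=3 move(1) ⇒ (1, 5) facing E
t=4 move(1) ⇒ (2, 5) facing E
shorter routes all fall short; 4 is best.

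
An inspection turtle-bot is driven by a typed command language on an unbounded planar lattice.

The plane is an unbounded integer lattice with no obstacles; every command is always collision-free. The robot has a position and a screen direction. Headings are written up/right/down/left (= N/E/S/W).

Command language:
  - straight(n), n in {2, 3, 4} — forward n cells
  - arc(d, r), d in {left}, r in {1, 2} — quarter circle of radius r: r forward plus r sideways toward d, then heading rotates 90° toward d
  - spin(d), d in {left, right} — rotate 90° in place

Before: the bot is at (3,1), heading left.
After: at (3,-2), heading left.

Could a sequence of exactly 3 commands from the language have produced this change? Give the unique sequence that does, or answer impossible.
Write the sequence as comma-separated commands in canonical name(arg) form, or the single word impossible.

spin(left), straight(3), spin(right)

key: still facing W at the end — net rotation zero over 3 steps
initial: at (3,1), heading left
1. spin(left) → at (3,1), heading down
2. straight(3) → at (3,-2), heading down
3. spin(right) → at (3,-2), heading left
uniquely the one of 343 3-step routes that fits.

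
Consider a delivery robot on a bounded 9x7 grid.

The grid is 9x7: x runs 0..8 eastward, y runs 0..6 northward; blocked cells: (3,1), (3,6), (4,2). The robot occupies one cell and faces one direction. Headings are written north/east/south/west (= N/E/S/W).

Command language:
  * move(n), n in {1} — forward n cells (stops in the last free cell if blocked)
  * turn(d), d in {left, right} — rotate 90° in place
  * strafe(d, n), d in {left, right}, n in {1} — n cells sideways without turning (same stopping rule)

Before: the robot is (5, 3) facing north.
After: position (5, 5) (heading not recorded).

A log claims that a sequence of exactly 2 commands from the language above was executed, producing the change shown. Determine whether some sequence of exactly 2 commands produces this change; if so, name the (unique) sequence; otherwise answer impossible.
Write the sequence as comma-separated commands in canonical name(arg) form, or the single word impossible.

from: (5, 3) facing north
t=1 move(1) ⇒ (5, 4) facing north
t=2 move(1) ⇒ (5, 5) facing north
uniquely the one of 25 2-step routes that fits.

move(1), move(1)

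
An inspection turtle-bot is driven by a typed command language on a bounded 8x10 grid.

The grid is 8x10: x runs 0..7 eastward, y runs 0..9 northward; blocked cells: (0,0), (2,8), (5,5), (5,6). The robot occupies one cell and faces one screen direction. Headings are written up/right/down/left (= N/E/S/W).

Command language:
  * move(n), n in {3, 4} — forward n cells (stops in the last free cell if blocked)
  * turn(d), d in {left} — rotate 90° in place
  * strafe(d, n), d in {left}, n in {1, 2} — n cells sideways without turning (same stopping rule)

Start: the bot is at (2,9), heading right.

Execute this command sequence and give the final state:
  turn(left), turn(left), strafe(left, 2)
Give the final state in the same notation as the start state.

at (2,9), heading left

t0: at (2,9), heading right
1. turn(left) → at (2,9), heading up
2. turn(left) → at (2,9), heading left
3. strafe(left, 2) → at (2,9), heading left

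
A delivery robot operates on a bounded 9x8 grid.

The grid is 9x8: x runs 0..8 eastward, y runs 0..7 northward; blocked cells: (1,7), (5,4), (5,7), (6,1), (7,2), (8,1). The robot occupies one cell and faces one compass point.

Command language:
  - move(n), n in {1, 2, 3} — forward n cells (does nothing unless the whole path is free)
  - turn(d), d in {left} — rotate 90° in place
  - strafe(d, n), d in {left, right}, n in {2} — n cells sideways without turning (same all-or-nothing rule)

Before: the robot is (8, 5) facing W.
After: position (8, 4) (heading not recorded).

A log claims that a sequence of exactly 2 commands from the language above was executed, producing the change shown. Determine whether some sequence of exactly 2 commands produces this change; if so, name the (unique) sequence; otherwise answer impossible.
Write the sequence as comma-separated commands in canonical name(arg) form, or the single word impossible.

turn(left), move(1)

key: running move(1) before turn(left) would end elsewhere — order is forced
begin: (8, 5) facing W
1. turn(left) → (8, 5) facing S
2. move(1) → (8, 4) facing S
all 36 alternatives checked — unique.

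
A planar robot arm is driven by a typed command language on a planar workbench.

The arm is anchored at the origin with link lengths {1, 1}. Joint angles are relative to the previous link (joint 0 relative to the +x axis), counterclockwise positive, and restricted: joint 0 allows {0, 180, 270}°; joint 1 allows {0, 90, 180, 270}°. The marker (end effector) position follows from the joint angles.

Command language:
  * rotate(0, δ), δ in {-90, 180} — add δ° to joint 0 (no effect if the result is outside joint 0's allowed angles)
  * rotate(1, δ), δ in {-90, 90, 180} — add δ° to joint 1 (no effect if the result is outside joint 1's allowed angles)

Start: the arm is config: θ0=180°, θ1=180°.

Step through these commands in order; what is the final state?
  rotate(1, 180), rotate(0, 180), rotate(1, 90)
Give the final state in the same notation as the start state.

config: θ0=0°, θ1=90°

t0: config: θ0=180°, θ1=180°
[1] after rotate(1, 180): config: θ0=180°, θ1=0°
[2] after rotate(0, 180): config: θ0=0°, θ1=0°
[3] after rotate(1, 90): config: θ0=0°, θ1=90°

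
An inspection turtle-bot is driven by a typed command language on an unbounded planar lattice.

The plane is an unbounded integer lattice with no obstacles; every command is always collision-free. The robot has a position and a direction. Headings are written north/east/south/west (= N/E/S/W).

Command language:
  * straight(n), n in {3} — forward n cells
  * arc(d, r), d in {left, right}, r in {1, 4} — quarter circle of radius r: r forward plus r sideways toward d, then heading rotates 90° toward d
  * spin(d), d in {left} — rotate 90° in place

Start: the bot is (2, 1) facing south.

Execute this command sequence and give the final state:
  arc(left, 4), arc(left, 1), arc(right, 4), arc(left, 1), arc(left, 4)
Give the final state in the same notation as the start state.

from: (2, 1) facing south
1. arc(left, 4) → (6, -3) facing east
2. arc(left, 1) → (7, -2) facing north
3. arc(right, 4) → (11, 2) facing east
4. arc(left, 1) → (12, 3) facing north
5. arc(left, 4) → (8, 7) facing west

(8, 7) facing west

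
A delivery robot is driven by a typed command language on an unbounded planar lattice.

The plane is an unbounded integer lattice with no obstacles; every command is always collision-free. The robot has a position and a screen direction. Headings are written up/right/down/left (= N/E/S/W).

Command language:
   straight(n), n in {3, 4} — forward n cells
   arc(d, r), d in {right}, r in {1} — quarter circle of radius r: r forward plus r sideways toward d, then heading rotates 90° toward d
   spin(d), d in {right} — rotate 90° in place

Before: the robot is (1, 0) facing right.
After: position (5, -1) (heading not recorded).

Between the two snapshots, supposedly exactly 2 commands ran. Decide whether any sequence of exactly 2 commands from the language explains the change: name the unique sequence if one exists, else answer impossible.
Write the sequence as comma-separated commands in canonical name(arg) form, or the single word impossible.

key: order matters: swapping straight(3) and arc(right, 1) lands elsewhere
from: (1, 0) facing right
1. straight(3) → (4, 0) facing right
2. arc(right, 1) → (5, -1) facing down
uniquely the one of 16 2-step routes that fits.

straight(3), arc(right, 1)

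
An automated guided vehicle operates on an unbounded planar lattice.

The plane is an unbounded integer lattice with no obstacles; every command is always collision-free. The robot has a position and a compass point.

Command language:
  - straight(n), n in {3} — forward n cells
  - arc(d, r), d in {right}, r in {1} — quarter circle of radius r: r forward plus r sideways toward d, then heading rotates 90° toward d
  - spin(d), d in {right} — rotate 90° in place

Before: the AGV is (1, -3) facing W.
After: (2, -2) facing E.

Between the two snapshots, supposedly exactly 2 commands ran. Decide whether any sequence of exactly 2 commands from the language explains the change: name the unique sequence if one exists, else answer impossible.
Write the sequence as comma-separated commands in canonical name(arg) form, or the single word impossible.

spin(right), arc(right, 1)

key: order matters: swapping spin(right) and arc(right, 1) lands elsewhere
from: (1, -3) facing W
1. spin(right) → (1, -3) facing N
2. arc(right, 1) → (2, -2) facing E
no rival 2-sequence matches.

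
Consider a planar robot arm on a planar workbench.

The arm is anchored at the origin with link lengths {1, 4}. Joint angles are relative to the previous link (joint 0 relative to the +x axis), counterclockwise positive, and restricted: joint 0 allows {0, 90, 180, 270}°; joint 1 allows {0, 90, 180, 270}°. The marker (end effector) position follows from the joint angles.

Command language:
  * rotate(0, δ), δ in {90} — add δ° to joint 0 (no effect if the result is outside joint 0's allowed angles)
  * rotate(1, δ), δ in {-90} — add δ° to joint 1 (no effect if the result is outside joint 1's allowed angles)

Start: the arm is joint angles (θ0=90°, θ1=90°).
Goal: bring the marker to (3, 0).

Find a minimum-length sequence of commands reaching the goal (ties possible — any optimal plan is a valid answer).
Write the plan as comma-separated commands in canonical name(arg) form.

start: joint angles (θ0=90°, θ1=90°)
t=1 rotate(1, -90) ⇒ joint angles (θ0=90°, θ1=0°)
t=2 rotate(1, -90) ⇒ joint angles (θ0=90°, θ1=270°)
t=3 rotate(1, -90) ⇒ joint angles (θ0=90°, θ1=180°)
t=4 rotate(0, 90) ⇒ joint angles (θ0=180°, θ1=180°)
nothing shorter than 4 reaches the goal.

rotate(1, -90), rotate(1, -90), rotate(1, -90), rotate(0, 90)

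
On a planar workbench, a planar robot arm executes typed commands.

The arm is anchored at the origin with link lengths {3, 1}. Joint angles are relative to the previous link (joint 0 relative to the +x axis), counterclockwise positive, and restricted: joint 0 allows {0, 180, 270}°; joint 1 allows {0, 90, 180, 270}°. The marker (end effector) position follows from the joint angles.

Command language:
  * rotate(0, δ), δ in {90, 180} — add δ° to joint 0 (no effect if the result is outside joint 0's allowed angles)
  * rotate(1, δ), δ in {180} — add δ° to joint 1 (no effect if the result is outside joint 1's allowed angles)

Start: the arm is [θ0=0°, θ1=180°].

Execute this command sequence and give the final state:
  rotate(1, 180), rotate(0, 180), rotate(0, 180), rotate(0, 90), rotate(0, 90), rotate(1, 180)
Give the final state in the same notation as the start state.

t0: [θ0=0°, θ1=180°]
step 1 (rotate(1, 180)): [θ0=0°, θ1=0°]
step 2 (rotate(0, 180)): [θ0=180°, θ1=0°]
step 3 (rotate(0, 180)): [θ0=0°, θ1=0°]
step 4 (rotate(0, 90)): [θ0=0°, θ1=0°]
step 5 (rotate(0, 90)): [θ0=0°, θ1=0°]
step 6 (rotate(1, 180)): [θ0=0°, θ1=180°]

[θ0=0°, θ1=180°]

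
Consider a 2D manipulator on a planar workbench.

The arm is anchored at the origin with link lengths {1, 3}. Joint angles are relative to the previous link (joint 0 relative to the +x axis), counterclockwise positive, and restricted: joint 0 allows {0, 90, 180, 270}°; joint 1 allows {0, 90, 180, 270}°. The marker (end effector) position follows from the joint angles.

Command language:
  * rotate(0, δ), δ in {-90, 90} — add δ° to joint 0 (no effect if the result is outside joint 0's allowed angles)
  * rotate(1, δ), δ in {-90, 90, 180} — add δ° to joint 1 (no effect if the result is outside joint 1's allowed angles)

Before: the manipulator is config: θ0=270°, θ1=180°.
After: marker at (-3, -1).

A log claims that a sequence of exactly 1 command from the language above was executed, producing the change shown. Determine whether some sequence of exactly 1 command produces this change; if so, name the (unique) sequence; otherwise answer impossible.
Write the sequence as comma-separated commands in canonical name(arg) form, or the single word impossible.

initial: config: θ0=270°, θ1=180°
1. rotate(1, 90) → config: θ0=270°, θ1=270°
all 5 alternatives checked — unique.

rotate(1, 90)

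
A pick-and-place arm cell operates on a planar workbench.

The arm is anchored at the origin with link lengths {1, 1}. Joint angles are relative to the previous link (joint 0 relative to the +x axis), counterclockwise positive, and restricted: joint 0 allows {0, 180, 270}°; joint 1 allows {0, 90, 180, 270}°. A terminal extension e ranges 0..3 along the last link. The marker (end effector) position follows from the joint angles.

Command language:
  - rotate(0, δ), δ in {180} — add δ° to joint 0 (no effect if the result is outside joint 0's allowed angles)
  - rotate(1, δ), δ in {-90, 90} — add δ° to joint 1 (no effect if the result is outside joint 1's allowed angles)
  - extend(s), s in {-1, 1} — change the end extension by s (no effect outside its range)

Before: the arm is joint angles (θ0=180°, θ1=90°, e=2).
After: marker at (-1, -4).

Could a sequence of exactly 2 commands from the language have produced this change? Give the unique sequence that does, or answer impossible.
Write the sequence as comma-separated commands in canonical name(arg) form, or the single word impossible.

from: joint angles (θ0=180°, θ1=90°, e=2)
t=1 extend(1) ⇒ joint angles (θ0=180°, θ1=90°, e=3)
t=2 extend(1) ⇒ joint angles (θ0=180°, θ1=90°, e=3)
all 25 alternatives checked — unique.

extend(1), extend(1)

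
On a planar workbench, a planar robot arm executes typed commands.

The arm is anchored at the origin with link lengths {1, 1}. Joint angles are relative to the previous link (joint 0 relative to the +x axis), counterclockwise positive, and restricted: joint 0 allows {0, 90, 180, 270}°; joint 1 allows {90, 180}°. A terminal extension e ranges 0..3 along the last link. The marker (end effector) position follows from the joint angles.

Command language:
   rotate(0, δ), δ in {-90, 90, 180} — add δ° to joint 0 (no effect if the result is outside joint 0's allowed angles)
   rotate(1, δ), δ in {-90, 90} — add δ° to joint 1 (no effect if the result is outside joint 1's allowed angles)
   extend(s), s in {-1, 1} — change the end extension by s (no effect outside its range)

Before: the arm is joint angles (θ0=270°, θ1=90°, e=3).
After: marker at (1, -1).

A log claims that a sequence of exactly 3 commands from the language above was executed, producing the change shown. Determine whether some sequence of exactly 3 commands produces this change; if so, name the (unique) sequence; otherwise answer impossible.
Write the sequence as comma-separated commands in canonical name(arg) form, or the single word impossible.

start: joint angles (θ0=270°, θ1=90°, e=3)
[1] after extend(-1): joint angles (θ0=270°, θ1=90°, e=2)
[2] after extend(-1): joint angles (θ0=270°, θ1=90°, e=1)
[3] after extend(-1): joint angles (θ0=270°, θ1=90°, e=0)
uniquely the one of 343 3-step routes that fits.

extend(-1), extend(-1), extend(-1)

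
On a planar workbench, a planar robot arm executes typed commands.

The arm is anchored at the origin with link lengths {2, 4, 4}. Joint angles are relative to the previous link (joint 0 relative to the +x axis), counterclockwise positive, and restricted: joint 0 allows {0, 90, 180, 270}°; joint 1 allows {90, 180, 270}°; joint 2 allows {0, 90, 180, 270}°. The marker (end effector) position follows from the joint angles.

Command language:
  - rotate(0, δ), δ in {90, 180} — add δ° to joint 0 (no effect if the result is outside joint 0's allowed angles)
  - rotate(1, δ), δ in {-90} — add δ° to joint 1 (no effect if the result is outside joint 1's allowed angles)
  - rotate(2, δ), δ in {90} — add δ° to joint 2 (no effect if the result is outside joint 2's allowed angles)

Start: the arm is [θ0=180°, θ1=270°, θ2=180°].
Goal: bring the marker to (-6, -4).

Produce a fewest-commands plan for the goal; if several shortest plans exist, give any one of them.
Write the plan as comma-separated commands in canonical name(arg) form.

rotate(1, -90), rotate(1, -90), rotate(2, 90)

initial: [θ0=180°, θ1=270°, θ2=180°]
t=1 rotate(1, -90) ⇒ [θ0=180°, θ1=180°, θ2=180°]
t=2 rotate(1, -90) ⇒ [θ0=180°, θ1=90°, θ2=180°]
t=3 rotate(2, 90) ⇒ [θ0=180°, θ1=90°, θ2=270°]
minimal: 3 command(s), checked below 3.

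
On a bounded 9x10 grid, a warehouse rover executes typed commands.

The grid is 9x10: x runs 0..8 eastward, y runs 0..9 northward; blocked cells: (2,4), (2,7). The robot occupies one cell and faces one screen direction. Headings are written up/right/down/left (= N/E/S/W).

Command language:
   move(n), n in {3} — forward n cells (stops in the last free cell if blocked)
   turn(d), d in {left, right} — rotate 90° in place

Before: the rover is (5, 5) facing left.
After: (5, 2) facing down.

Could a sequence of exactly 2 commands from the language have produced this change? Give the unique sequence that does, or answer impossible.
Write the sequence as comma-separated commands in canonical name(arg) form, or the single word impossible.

turn(left), move(3)

key: order matters: swapping turn(left) and move(3) lands elsewhere
t0: (5, 5) facing left
step 1 (turn(left)): (5, 5) facing down
step 2 (move(3)): (5, 2) facing down
no other 2-command option fits: unique.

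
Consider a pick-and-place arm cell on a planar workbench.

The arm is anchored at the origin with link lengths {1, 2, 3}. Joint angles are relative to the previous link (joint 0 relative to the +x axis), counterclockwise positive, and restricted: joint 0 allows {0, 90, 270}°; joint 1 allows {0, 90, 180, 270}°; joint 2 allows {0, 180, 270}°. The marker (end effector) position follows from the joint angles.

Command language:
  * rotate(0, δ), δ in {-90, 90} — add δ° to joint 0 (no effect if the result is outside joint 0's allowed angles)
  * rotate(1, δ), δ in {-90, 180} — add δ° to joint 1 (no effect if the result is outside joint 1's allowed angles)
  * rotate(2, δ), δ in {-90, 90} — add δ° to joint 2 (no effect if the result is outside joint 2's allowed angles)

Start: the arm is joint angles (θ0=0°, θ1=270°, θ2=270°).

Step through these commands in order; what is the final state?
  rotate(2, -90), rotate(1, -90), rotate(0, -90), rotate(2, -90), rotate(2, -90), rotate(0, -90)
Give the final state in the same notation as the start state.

start: joint angles (θ0=0°, θ1=270°, θ2=270°)
1. rotate(2, -90) → joint angles (θ0=0°, θ1=270°, θ2=180°)
2. rotate(1, -90) → joint angles (θ0=0°, θ1=180°, θ2=180°)
3. rotate(0, -90) → joint angles (θ0=270°, θ1=180°, θ2=180°)
4. rotate(2, -90) → joint angles (θ0=270°, θ1=180°, θ2=180°)
5. rotate(2, -90) → joint angles (θ0=270°, θ1=180°, θ2=180°)
6. rotate(0, -90) → joint angles (θ0=270°, θ1=180°, θ2=180°)

joint angles (θ0=270°, θ1=180°, θ2=180°)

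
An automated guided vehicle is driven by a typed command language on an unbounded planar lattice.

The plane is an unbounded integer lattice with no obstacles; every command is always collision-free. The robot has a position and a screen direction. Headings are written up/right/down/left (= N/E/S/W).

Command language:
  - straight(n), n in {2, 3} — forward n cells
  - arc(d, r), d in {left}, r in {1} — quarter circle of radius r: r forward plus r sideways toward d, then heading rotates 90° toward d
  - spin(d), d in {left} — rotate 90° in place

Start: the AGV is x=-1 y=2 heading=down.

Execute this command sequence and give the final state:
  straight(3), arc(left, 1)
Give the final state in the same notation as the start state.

x=0 y=-2 heading=right

start: x=-1 y=2 heading=down
1. straight(3) → x=-1 y=-1 heading=down
2. arc(left, 1) → x=0 y=-2 heading=right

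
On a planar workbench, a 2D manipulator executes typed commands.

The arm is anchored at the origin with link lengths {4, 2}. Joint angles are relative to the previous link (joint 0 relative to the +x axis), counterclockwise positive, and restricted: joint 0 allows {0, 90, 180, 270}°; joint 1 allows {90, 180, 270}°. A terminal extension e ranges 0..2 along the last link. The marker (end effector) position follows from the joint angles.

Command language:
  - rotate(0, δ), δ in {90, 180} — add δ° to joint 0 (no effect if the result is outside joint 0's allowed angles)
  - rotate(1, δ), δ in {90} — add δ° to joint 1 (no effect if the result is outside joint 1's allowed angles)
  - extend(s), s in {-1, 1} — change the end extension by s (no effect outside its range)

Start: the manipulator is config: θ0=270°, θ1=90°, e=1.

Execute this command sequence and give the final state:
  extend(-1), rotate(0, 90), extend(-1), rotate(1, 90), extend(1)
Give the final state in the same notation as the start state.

start: config: θ0=270°, θ1=90°, e=1
1. extend(-1) → config: θ0=270°, θ1=90°, e=0
2. rotate(0, 90) → config: θ0=0°, θ1=90°, e=0
3. extend(-1) → config: θ0=0°, θ1=90°, e=0
4. rotate(1, 90) → config: θ0=0°, θ1=180°, e=0
5. extend(1) → config: θ0=0°, θ1=180°, e=1

config: θ0=0°, θ1=180°, e=1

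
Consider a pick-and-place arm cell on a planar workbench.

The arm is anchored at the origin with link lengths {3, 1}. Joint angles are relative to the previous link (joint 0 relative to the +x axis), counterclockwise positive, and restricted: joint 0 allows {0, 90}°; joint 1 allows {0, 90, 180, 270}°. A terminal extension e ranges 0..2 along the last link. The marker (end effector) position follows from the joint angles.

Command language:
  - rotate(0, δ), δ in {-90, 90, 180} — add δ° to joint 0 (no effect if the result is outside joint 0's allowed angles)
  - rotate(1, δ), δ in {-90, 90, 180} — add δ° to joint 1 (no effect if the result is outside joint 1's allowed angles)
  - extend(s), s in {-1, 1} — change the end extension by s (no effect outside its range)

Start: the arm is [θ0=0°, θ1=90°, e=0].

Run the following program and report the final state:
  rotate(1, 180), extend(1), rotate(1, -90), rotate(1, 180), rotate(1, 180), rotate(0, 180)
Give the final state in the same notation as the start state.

begin: [θ0=0°, θ1=90°, e=0]
step 1 (rotate(1, 180)): [θ0=0°, θ1=270°, e=0]
step 2 (extend(1)): [θ0=0°, θ1=270°, e=1]
step 3 (rotate(1, -90)): [θ0=0°, θ1=180°, e=1]
step 4 (rotate(1, 180)): [θ0=0°, θ1=0°, e=1]
step 5 (rotate(1, 180)): [θ0=0°, θ1=180°, e=1]
step 6 (rotate(0, 180)): [θ0=0°, θ1=180°, e=1]

[θ0=0°, θ1=180°, e=1]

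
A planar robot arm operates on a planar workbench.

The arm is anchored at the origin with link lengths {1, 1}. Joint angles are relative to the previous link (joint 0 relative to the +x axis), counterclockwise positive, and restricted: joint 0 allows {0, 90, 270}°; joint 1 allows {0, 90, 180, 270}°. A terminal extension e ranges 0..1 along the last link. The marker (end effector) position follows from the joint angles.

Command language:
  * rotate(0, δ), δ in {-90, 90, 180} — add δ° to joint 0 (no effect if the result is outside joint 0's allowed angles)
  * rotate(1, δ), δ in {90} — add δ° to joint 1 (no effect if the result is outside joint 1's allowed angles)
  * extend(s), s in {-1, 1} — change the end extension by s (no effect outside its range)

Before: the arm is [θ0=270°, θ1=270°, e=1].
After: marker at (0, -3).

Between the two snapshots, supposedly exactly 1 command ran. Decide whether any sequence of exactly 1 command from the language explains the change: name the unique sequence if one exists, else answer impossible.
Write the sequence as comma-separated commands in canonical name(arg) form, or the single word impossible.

t0: [θ0=270°, θ1=270°, e=1]
step 1 (rotate(1, 90)): [θ0=270°, θ1=0°, e=1]
no rival 1-sequence matches.

rotate(1, 90)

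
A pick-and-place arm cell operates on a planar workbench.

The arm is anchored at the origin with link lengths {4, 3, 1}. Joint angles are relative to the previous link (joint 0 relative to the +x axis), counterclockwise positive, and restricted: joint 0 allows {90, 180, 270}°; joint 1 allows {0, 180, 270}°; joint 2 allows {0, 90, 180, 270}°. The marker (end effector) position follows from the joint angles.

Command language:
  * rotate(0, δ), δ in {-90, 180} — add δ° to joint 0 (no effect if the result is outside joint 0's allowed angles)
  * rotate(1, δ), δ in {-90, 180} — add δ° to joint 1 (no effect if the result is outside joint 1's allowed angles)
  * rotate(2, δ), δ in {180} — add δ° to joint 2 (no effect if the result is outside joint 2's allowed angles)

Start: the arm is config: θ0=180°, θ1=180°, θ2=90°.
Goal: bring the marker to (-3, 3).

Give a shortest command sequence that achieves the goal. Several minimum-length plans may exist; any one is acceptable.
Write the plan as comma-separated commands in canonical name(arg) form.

rotate(1, 180), rotate(1, -90), rotate(2, 180)

t0: config: θ0=180°, θ1=180°, θ2=90°
1. rotate(1, 180) → config: θ0=180°, θ1=0°, θ2=90°
2. rotate(1, -90) → config: θ0=180°, θ1=270°, θ2=90°
3. rotate(2, 180) → config: θ0=180°, θ1=270°, θ2=270°
no 2-step plan works, so 3 is optimal.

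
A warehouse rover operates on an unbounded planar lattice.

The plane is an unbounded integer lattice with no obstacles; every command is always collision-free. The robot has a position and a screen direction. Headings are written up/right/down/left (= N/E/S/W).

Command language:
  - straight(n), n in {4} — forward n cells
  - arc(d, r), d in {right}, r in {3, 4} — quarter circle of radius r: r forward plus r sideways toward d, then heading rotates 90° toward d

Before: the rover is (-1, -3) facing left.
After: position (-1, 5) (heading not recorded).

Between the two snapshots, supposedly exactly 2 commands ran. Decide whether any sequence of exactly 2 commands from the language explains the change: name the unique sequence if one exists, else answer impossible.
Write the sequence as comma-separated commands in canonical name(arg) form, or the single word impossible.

begin: (-1, -3) facing left
1. arc(right, 4) → (-5, 1) facing up
2. arc(right, 4) → (-1, 5) facing right
no other 2-command option fits: unique.

arc(right, 4), arc(right, 4)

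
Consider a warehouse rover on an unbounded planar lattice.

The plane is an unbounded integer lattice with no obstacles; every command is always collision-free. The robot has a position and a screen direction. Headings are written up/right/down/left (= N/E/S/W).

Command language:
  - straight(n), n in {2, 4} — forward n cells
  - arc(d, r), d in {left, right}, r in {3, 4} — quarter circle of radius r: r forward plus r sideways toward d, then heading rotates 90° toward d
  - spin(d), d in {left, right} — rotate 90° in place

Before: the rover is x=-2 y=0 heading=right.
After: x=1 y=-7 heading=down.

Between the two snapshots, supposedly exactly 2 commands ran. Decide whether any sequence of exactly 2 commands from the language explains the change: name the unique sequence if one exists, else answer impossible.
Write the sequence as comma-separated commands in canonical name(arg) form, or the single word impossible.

key: running straight(4) before arc(right, 3) would end elsewhere — order is forced
begin: x=-2 y=0 heading=right
t=1 arc(right, 3) ⇒ x=1 y=-3 heading=down
t=2 straight(4) ⇒ x=1 y=-7 heading=down
uniquely the one of 64 2-step routes that fits.

arc(right, 3), straight(4)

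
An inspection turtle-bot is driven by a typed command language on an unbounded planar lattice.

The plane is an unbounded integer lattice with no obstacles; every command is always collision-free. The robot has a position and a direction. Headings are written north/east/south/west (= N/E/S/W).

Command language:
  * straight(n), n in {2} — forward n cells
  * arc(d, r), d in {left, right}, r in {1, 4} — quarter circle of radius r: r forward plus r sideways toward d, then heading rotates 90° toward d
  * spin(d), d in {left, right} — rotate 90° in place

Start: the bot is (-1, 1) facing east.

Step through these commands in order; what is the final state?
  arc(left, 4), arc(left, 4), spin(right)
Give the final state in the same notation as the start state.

(-1, 9) facing north

start: (-1, 1) facing east
t=1 arc(left, 4) ⇒ (3, 5) facing north
t=2 arc(left, 4) ⇒ (-1, 9) facing west
t=3 spin(right) ⇒ (-1, 9) facing north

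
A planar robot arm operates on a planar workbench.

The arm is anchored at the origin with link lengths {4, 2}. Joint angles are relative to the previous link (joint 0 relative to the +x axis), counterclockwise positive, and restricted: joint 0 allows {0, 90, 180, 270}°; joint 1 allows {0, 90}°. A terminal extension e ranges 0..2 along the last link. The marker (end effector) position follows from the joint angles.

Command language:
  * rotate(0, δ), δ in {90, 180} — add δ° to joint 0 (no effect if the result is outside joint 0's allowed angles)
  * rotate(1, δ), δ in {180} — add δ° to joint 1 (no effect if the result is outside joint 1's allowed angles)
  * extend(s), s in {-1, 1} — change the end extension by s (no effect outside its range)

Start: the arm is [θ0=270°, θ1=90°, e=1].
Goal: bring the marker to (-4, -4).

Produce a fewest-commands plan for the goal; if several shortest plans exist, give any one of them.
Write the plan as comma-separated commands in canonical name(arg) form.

rotate(0, 90), rotate(0, 180), extend(1)

initial: [θ0=270°, θ1=90°, e=1]
1. rotate(0, 90) → [θ0=0°, θ1=90°, e=1]
2. rotate(0, 180) → [θ0=180°, θ1=90°, e=1]
3. extend(1) → [θ0=180°, θ1=90°, e=2]
nothing shorter than 3 reaches the goal.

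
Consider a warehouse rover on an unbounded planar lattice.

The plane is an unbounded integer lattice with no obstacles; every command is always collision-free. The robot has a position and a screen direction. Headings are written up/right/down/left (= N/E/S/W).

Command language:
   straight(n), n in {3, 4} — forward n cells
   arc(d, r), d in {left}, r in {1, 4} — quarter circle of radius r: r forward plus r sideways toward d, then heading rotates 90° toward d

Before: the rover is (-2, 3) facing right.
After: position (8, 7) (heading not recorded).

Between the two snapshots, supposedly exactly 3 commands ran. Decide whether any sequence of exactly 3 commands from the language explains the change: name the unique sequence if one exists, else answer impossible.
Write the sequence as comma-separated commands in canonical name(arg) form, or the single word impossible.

key: order matters: swapping straight(3) and arc(left, 4) lands elsewhere
start: (-2, 3) facing right
[1] after straight(3): (1, 3) facing right
[2] after straight(3): (4, 3) facing right
[3] after arc(left, 4): (8, 7) facing up
no rival 3-sequence matches.

straight(3), straight(3), arc(left, 4)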